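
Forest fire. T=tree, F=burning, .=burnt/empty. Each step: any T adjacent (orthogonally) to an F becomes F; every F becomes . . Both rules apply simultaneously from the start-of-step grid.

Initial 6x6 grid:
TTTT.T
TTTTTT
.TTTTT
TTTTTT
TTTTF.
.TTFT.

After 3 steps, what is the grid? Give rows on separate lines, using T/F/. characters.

Step 1: 4 trees catch fire, 2 burn out
  TTTT.T
  TTTTTT
  .TTTTT
  TTTTFT
  TTTF..
  .TF.F.
Step 2: 5 trees catch fire, 4 burn out
  TTTT.T
  TTTTTT
  .TTTFT
  TTTF.F
  TTF...
  .F....
Step 3: 5 trees catch fire, 5 burn out
  TTTT.T
  TTTTFT
  .TTF.F
  TTF...
  TF....
  ......

TTTT.T
TTTTFT
.TTF.F
TTF...
TF....
......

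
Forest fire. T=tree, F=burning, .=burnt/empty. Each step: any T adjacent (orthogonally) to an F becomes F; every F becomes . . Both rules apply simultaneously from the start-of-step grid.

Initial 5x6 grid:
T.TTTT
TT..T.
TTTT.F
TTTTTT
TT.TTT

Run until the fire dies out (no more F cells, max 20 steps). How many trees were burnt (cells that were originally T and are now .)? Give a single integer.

Step 1: +1 fires, +1 burnt (F count now 1)
Step 2: +2 fires, +1 burnt (F count now 2)
Step 3: +2 fires, +2 burnt (F count now 2)
Step 4: +3 fires, +2 burnt (F count now 3)
Step 5: +2 fires, +3 burnt (F count now 2)
Step 6: +3 fires, +2 burnt (F count now 3)
Step 7: +3 fires, +3 burnt (F count now 3)
Step 8: +1 fires, +3 burnt (F count now 1)
Step 9: +1 fires, +1 burnt (F count now 1)
Step 10: +0 fires, +1 burnt (F count now 0)
Fire out after step 10
Initially T: 23, now '.': 25
Total burnt (originally-T cells now '.'): 18

Answer: 18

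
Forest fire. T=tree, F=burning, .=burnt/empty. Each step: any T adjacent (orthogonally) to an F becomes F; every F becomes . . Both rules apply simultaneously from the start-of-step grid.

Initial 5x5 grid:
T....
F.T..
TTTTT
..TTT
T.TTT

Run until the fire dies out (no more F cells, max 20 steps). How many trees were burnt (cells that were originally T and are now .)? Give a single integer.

Answer: 13

Derivation:
Step 1: +2 fires, +1 burnt (F count now 2)
Step 2: +1 fires, +2 burnt (F count now 1)
Step 3: +1 fires, +1 burnt (F count now 1)
Step 4: +3 fires, +1 burnt (F count now 3)
Step 5: +3 fires, +3 burnt (F count now 3)
Step 6: +2 fires, +3 burnt (F count now 2)
Step 7: +1 fires, +2 burnt (F count now 1)
Step 8: +0 fires, +1 burnt (F count now 0)
Fire out after step 8
Initially T: 14, now '.': 24
Total burnt (originally-T cells now '.'): 13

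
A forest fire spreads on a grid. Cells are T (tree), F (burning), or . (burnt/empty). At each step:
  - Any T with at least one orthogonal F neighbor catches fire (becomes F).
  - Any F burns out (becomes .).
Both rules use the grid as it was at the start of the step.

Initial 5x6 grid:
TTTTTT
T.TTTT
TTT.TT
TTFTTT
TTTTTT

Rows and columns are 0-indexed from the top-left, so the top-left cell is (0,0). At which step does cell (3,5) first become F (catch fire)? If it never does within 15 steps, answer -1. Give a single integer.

Step 1: cell (3,5)='T' (+4 fires, +1 burnt)
Step 2: cell (3,5)='T' (+6 fires, +4 burnt)
Step 3: cell (3,5)='F' (+7 fires, +6 burnt)
  -> target ignites at step 3
Step 4: cell (3,5)='.' (+6 fires, +7 burnt)
Step 5: cell (3,5)='.' (+3 fires, +6 burnt)
Step 6: cell (3,5)='.' (+1 fires, +3 burnt)
Step 7: cell (3,5)='.' (+0 fires, +1 burnt)
  fire out at step 7

3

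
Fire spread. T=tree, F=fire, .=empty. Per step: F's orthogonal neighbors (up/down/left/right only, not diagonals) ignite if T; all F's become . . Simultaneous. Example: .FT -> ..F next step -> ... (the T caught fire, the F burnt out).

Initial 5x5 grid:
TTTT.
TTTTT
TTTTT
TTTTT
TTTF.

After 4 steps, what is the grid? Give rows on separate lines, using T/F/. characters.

Step 1: 2 trees catch fire, 1 burn out
  TTTT.
  TTTTT
  TTTTT
  TTTFT
  TTF..
Step 2: 4 trees catch fire, 2 burn out
  TTTT.
  TTTTT
  TTTFT
  TTF.F
  TF...
Step 3: 5 trees catch fire, 4 burn out
  TTTT.
  TTTFT
  TTF.F
  TF...
  F....
Step 4: 5 trees catch fire, 5 burn out
  TTTF.
  TTF.F
  TF...
  F....
  .....

TTTF.
TTF.F
TF...
F....
.....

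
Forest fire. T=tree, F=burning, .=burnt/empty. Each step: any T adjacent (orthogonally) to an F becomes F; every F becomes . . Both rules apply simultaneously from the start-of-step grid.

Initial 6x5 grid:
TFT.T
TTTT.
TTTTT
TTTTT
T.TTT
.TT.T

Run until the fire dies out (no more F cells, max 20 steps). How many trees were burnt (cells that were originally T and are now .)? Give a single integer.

Step 1: +3 fires, +1 burnt (F count now 3)
Step 2: +3 fires, +3 burnt (F count now 3)
Step 3: +4 fires, +3 burnt (F count now 4)
Step 4: +3 fires, +4 burnt (F count now 3)
Step 5: +4 fires, +3 burnt (F count now 4)
Step 6: +3 fires, +4 burnt (F count now 3)
Step 7: +2 fires, +3 burnt (F count now 2)
Step 8: +1 fires, +2 burnt (F count now 1)
Step 9: +0 fires, +1 burnt (F count now 0)
Fire out after step 9
Initially T: 24, now '.': 29
Total burnt (originally-T cells now '.'): 23

Answer: 23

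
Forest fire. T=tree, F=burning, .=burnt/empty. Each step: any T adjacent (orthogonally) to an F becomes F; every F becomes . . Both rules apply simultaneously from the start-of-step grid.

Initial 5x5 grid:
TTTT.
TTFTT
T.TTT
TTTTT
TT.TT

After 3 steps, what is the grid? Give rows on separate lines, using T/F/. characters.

Step 1: 4 trees catch fire, 1 burn out
  TTFT.
  TF.FT
  T.FTT
  TTTTT
  TT.TT
Step 2: 6 trees catch fire, 4 burn out
  TF.F.
  F...F
  T..FT
  TTFTT
  TT.TT
Step 3: 5 trees catch fire, 6 burn out
  F....
  .....
  F...F
  TF.FT
  TT.TT

F....
.....
F...F
TF.FT
TT.TT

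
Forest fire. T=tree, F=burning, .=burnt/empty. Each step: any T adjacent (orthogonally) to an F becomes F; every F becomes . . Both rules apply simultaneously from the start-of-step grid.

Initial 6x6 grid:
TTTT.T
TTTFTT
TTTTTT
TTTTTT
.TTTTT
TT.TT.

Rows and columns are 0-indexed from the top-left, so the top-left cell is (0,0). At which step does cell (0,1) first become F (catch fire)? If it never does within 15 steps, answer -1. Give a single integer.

Step 1: cell (0,1)='T' (+4 fires, +1 burnt)
Step 2: cell (0,1)='T' (+6 fires, +4 burnt)
Step 3: cell (0,1)='F' (+8 fires, +6 burnt)
  -> target ignites at step 3
Step 4: cell (0,1)='.' (+7 fires, +8 burnt)
Step 5: cell (0,1)='.' (+4 fires, +7 burnt)
Step 6: cell (0,1)='.' (+1 fires, +4 burnt)
Step 7: cell (0,1)='.' (+1 fires, +1 burnt)
Step 8: cell (0,1)='.' (+0 fires, +1 burnt)
  fire out at step 8

3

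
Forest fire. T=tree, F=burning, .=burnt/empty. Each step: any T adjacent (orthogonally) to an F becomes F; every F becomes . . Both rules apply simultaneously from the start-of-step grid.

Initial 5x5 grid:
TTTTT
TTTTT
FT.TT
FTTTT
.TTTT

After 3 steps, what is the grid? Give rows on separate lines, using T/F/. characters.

Step 1: 3 trees catch fire, 2 burn out
  TTTTT
  FTTTT
  .F.TT
  .FTTT
  .TTTT
Step 2: 4 trees catch fire, 3 burn out
  FTTTT
  .FTTT
  ...TT
  ..FTT
  .FTTT
Step 3: 4 trees catch fire, 4 burn out
  .FTTT
  ..FTT
  ...TT
  ...FT
  ..FTT

.FTTT
..FTT
...TT
...FT
..FTT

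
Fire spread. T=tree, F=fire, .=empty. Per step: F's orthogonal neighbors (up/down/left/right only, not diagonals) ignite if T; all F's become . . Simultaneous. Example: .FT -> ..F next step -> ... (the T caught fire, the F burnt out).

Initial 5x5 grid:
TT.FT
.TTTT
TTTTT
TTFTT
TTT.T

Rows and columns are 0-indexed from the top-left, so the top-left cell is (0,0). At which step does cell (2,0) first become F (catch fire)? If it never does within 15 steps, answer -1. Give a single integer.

Step 1: cell (2,0)='T' (+6 fires, +2 burnt)
Step 2: cell (2,0)='T' (+7 fires, +6 burnt)
Step 3: cell (2,0)='F' (+5 fires, +7 burnt)
  -> target ignites at step 3
Step 4: cell (2,0)='.' (+1 fires, +5 burnt)
Step 5: cell (2,0)='.' (+1 fires, +1 burnt)
Step 6: cell (2,0)='.' (+0 fires, +1 burnt)
  fire out at step 6

3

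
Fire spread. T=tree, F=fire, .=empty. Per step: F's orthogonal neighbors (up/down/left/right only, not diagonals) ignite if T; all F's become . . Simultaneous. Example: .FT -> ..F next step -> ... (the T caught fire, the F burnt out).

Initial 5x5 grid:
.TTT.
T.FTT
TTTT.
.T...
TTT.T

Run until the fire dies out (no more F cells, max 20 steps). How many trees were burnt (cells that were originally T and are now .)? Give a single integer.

Answer: 14

Derivation:
Step 1: +3 fires, +1 burnt (F count now 3)
Step 2: +5 fires, +3 burnt (F count now 5)
Step 3: +2 fires, +5 burnt (F count now 2)
Step 4: +2 fires, +2 burnt (F count now 2)
Step 5: +2 fires, +2 burnt (F count now 2)
Step 6: +0 fires, +2 burnt (F count now 0)
Fire out after step 6
Initially T: 15, now '.': 24
Total burnt (originally-T cells now '.'): 14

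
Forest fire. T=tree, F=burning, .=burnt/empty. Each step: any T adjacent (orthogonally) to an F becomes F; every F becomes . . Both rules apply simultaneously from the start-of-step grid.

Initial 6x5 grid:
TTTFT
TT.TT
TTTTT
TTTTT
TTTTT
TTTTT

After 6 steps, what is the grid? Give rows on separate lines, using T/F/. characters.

Step 1: 3 trees catch fire, 1 burn out
  TTF.F
  TT.FT
  TTTTT
  TTTTT
  TTTTT
  TTTTT
Step 2: 3 trees catch fire, 3 burn out
  TF...
  TT..F
  TTTFT
  TTTTT
  TTTTT
  TTTTT
Step 3: 5 trees catch fire, 3 burn out
  F....
  TF...
  TTF.F
  TTTFT
  TTTTT
  TTTTT
Step 4: 5 trees catch fire, 5 burn out
  .....
  F....
  TF...
  TTF.F
  TTTFT
  TTTTT
Step 5: 5 trees catch fire, 5 burn out
  .....
  .....
  F....
  TF...
  TTF.F
  TTTFT
Step 6: 4 trees catch fire, 5 burn out
  .....
  .....
  .....
  F....
  TF...
  TTF.F

.....
.....
.....
F....
TF...
TTF.F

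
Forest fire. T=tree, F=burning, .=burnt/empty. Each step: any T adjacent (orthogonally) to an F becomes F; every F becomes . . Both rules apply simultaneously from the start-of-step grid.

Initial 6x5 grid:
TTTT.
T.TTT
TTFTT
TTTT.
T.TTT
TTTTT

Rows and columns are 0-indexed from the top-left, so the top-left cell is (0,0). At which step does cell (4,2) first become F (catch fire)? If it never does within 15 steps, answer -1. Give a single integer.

Step 1: cell (4,2)='T' (+4 fires, +1 burnt)
Step 2: cell (4,2)='F' (+7 fires, +4 burnt)
  -> target ignites at step 2
Step 3: cell (4,2)='.' (+7 fires, +7 burnt)
Step 4: cell (4,2)='.' (+5 fires, +7 burnt)
Step 5: cell (4,2)='.' (+2 fires, +5 burnt)
Step 6: cell (4,2)='.' (+0 fires, +2 burnt)
  fire out at step 6

2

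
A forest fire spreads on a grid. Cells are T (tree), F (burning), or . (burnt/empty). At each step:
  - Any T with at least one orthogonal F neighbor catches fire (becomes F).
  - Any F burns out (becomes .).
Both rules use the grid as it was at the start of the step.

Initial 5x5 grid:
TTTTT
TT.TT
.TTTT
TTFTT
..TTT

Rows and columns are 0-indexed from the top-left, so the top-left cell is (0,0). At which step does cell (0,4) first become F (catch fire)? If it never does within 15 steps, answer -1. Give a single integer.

Step 1: cell (0,4)='T' (+4 fires, +1 burnt)
Step 2: cell (0,4)='T' (+5 fires, +4 burnt)
Step 3: cell (0,4)='T' (+4 fires, +5 burnt)
Step 4: cell (0,4)='T' (+4 fires, +4 burnt)
Step 5: cell (0,4)='F' (+3 fires, +4 burnt)
  -> target ignites at step 5
Step 6: cell (0,4)='.' (+0 fires, +3 burnt)
  fire out at step 6

5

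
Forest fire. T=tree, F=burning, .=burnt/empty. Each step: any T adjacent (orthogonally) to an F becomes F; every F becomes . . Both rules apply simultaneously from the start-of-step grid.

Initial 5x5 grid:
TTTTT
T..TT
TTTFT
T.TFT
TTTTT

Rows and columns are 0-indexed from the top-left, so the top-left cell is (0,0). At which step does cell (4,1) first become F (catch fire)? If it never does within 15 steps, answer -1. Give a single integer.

Step 1: cell (4,1)='T' (+6 fires, +2 burnt)
Step 2: cell (4,1)='T' (+5 fires, +6 burnt)
Step 3: cell (4,1)='F' (+4 fires, +5 burnt)
  -> target ignites at step 3
Step 4: cell (4,1)='.' (+4 fires, +4 burnt)
Step 5: cell (4,1)='.' (+1 fires, +4 burnt)
Step 6: cell (4,1)='.' (+0 fires, +1 burnt)
  fire out at step 6

3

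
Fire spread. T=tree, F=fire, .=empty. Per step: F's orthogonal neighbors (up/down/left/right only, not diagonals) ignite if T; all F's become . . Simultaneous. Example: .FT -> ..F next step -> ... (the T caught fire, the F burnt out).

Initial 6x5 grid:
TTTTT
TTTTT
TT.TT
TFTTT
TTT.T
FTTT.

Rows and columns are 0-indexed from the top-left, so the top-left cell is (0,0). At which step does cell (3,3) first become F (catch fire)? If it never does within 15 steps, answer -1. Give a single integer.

Step 1: cell (3,3)='T' (+6 fires, +2 burnt)
Step 2: cell (3,3)='F' (+5 fires, +6 burnt)
  -> target ignites at step 2
Step 3: cell (3,3)='.' (+6 fires, +5 burnt)
Step 4: cell (3,3)='.' (+5 fires, +6 burnt)
Step 5: cell (3,3)='.' (+2 fires, +5 burnt)
Step 6: cell (3,3)='.' (+1 fires, +2 burnt)
Step 7: cell (3,3)='.' (+0 fires, +1 burnt)
  fire out at step 7

2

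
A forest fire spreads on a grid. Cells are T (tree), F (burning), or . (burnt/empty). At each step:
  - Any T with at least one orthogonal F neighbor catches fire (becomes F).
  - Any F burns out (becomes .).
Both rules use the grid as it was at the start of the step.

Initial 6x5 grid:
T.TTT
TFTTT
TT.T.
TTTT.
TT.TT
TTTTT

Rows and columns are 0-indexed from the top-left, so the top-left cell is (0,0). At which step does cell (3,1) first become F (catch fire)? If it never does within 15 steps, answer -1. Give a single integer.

Step 1: cell (3,1)='T' (+3 fires, +1 burnt)
Step 2: cell (3,1)='F' (+5 fires, +3 burnt)
  -> target ignites at step 2
Step 3: cell (3,1)='.' (+6 fires, +5 burnt)
Step 4: cell (3,1)='.' (+4 fires, +6 burnt)
Step 5: cell (3,1)='.' (+3 fires, +4 burnt)
Step 6: cell (3,1)='.' (+2 fires, +3 burnt)
Step 7: cell (3,1)='.' (+1 fires, +2 burnt)
Step 8: cell (3,1)='.' (+0 fires, +1 burnt)
  fire out at step 8

2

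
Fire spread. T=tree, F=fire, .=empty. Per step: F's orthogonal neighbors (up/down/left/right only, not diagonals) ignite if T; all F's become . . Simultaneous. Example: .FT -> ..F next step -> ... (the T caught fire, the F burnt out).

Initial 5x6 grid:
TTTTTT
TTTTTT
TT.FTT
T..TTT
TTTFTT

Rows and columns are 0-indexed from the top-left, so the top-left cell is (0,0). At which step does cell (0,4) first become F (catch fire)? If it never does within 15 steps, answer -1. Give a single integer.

Step 1: cell (0,4)='T' (+5 fires, +2 burnt)
Step 2: cell (0,4)='T' (+7 fires, +5 burnt)
Step 3: cell (0,4)='F' (+6 fires, +7 burnt)
  -> target ignites at step 3
Step 4: cell (0,4)='.' (+5 fires, +6 burnt)
Step 5: cell (0,4)='.' (+2 fires, +5 burnt)
Step 6: cell (0,4)='.' (+0 fires, +2 burnt)
  fire out at step 6

3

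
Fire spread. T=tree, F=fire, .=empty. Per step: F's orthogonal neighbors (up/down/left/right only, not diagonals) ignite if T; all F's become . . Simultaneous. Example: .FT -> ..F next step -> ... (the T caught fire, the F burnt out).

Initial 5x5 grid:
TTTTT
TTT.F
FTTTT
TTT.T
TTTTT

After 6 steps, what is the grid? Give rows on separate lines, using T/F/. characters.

Step 1: 5 trees catch fire, 2 burn out
  TTTTF
  FTT..
  .FTTF
  FTT.T
  TTTTT
Step 2: 8 trees catch fire, 5 burn out
  FTTF.
  .FT..
  ..FF.
  .FT.F
  FTTTT
Step 3: 6 trees catch fire, 8 burn out
  .FF..
  ..F..
  .....
  ..F..
  .FTTF
Step 4: 2 trees catch fire, 6 burn out
  .....
  .....
  .....
  .....
  ..FF.
Step 5: 0 trees catch fire, 2 burn out
  .....
  .....
  .....
  .....
  .....
Step 6: 0 trees catch fire, 0 burn out
  .....
  .....
  .....
  .....
  .....

.....
.....
.....
.....
.....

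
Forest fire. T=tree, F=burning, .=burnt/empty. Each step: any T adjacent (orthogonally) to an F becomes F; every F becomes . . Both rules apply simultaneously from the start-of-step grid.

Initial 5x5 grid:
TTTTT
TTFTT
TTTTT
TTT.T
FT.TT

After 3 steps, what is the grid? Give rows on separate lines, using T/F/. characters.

Step 1: 6 trees catch fire, 2 burn out
  TTFTT
  TF.FT
  TTFTT
  FTT.T
  .F.TT
Step 2: 9 trees catch fire, 6 burn out
  TF.FT
  F...F
  FF.FT
  .FF.T
  ...TT
Step 3: 3 trees catch fire, 9 burn out
  F...F
  .....
  ....F
  ....T
  ...TT

F...F
.....
....F
....T
...TT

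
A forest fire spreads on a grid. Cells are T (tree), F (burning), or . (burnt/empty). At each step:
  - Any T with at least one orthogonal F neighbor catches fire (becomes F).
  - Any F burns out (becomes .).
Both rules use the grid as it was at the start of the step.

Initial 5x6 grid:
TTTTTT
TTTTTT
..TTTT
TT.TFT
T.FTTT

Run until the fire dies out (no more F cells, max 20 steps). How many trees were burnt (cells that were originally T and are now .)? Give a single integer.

Step 1: +5 fires, +2 burnt (F count now 5)
Step 2: +4 fires, +5 burnt (F count now 4)
Step 3: +4 fires, +4 burnt (F count now 4)
Step 4: +3 fires, +4 burnt (F count now 3)
Step 5: +2 fires, +3 burnt (F count now 2)
Step 6: +2 fires, +2 burnt (F count now 2)
Step 7: +1 fires, +2 burnt (F count now 1)
Step 8: +0 fires, +1 burnt (F count now 0)
Fire out after step 8
Initially T: 24, now '.': 27
Total burnt (originally-T cells now '.'): 21

Answer: 21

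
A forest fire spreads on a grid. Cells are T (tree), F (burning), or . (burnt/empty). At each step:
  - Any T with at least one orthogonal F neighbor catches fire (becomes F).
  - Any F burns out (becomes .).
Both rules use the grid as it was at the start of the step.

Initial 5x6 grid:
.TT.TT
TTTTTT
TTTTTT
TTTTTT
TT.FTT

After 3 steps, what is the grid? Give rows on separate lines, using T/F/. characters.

Step 1: 2 trees catch fire, 1 burn out
  .TT.TT
  TTTTTT
  TTTTTT
  TTTFTT
  TT..FT
Step 2: 4 trees catch fire, 2 burn out
  .TT.TT
  TTTTTT
  TTTFTT
  TTF.FT
  TT...F
Step 3: 5 trees catch fire, 4 burn out
  .TT.TT
  TTTFTT
  TTF.FT
  TF...F
  TT....

.TT.TT
TTTFTT
TTF.FT
TF...F
TT....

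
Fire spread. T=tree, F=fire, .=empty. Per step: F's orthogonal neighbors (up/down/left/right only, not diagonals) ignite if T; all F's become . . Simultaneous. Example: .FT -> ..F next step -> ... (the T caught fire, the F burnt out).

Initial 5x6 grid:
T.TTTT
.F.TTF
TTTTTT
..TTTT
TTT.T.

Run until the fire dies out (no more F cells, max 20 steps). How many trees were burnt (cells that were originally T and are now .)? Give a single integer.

Step 1: +4 fires, +2 burnt (F count now 4)
Step 2: +6 fires, +4 burnt (F count now 6)
Step 3: +4 fires, +6 burnt (F count now 4)
Step 4: +4 fires, +4 burnt (F count now 4)
Step 5: +1 fires, +4 burnt (F count now 1)
Step 6: +1 fires, +1 burnt (F count now 1)
Step 7: +0 fires, +1 burnt (F count now 0)
Fire out after step 7
Initially T: 21, now '.': 29
Total burnt (originally-T cells now '.'): 20

Answer: 20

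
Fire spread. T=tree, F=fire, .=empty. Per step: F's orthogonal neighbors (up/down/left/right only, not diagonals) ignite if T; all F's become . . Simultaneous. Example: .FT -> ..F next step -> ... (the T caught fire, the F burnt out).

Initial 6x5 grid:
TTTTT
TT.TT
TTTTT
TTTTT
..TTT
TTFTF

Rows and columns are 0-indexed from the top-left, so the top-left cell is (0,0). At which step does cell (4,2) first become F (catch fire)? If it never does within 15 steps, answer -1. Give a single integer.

Step 1: cell (4,2)='F' (+4 fires, +2 burnt)
  -> target ignites at step 1
Step 2: cell (4,2)='.' (+4 fires, +4 burnt)
Step 3: cell (4,2)='.' (+4 fires, +4 burnt)
Step 4: cell (4,2)='.' (+4 fires, +4 burnt)
Step 5: cell (4,2)='.' (+4 fires, +4 burnt)
Step 6: cell (4,2)='.' (+3 fires, +4 burnt)
Step 7: cell (4,2)='.' (+2 fires, +3 burnt)
Step 8: cell (4,2)='.' (+0 fires, +2 burnt)
  fire out at step 8

1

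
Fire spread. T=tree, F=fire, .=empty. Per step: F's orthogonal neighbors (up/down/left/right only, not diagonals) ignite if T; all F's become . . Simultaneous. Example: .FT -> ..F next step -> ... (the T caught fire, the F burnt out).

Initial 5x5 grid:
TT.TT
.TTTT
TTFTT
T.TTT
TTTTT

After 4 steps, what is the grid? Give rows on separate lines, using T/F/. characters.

Step 1: 4 trees catch fire, 1 burn out
  TT.TT
  .TFTT
  TF.FT
  T.FTT
  TTTTT
Step 2: 6 trees catch fire, 4 burn out
  TT.TT
  .F.FT
  F...F
  T..FT
  TTFTT
Step 3: 7 trees catch fire, 6 burn out
  TF.FT
  ....F
  .....
  F...F
  TF.FT
Step 4: 4 trees catch fire, 7 burn out
  F...F
  .....
  .....
  .....
  F...F

F...F
.....
.....
.....
F...F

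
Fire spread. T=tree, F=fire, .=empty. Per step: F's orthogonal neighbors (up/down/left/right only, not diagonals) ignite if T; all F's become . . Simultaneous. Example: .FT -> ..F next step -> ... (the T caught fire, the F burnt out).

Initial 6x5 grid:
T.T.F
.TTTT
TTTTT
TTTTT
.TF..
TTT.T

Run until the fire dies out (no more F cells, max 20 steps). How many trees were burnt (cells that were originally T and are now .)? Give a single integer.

Answer: 19

Derivation:
Step 1: +4 fires, +2 burnt (F count now 4)
Step 2: +6 fires, +4 burnt (F count now 6)
Step 3: +6 fires, +6 burnt (F count now 6)
Step 4: +3 fires, +6 burnt (F count now 3)
Step 5: +0 fires, +3 burnt (F count now 0)
Fire out after step 5
Initially T: 21, now '.': 28
Total burnt (originally-T cells now '.'): 19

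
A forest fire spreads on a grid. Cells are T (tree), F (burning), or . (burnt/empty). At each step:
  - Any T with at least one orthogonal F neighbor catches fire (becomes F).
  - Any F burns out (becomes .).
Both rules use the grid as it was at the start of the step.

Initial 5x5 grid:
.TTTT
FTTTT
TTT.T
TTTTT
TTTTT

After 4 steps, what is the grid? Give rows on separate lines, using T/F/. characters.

Step 1: 2 trees catch fire, 1 burn out
  .TTTT
  .FTTT
  FTT.T
  TTTTT
  TTTTT
Step 2: 4 trees catch fire, 2 burn out
  .FTTT
  ..FTT
  .FT.T
  FTTTT
  TTTTT
Step 3: 5 trees catch fire, 4 burn out
  ..FTT
  ...FT
  ..F.T
  .FTTT
  FTTTT
Step 4: 4 trees catch fire, 5 burn out
  ...FT
  ....F
  ....T
  ..FTT
  .FTTT

...FT
....F
....T
..FTT
.FTTT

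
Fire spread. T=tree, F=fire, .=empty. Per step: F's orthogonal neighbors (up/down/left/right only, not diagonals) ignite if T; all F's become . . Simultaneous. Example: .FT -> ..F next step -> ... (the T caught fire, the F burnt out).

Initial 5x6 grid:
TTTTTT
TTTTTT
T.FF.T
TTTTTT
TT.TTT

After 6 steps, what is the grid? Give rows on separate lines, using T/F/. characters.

Step 1: 4 trees catch fire, 2 burn out
  TTTTTT
  TTFFTT
  T....T
  TTFFTT
  TT.TTT
Step 2: 7 trees catch fire, 4 burn out
  TTFFTT
  TF..FT
  T....T
  TF..FT
  TT.FTT
Step 3: 8 trees catch fire, 7 burn out
  TF..FT
  F....F
  T....T
  F....F
  TF..FT
Step 4: 6 trees catch fire, 8 burn out
  F....F
  ......
  F....F
  ......
  F....F
Step 5: 0 trees catch fire, 6 burn out
  ......
  ......
  ......
  ......
  ......
Step 6: 0 trees catch fire, 0 burn out
  ......
  ......
  ......
  ......
  ......

......
......
......
......
......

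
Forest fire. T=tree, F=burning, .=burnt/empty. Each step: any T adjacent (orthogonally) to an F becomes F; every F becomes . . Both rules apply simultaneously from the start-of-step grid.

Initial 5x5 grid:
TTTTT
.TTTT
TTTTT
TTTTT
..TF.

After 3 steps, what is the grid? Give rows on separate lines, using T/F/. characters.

Step 1: 2 trees catch fire, 1 burn out
  TTTTT
  .TTTT
  TTTTT
  TTTFT
  ..F..
Step 2: 3 trees catch fire, 2 burn out
  TTTTT
  .TTTT
  TTTFT
  TTF.F
  .....
Step 3: 4 trees catch fire, 3 burn out
  TTTTT
  .TTFT
  TTF.F
  TF...
  .....

TTTTT
.TTFT
TTF.F
TF...
.....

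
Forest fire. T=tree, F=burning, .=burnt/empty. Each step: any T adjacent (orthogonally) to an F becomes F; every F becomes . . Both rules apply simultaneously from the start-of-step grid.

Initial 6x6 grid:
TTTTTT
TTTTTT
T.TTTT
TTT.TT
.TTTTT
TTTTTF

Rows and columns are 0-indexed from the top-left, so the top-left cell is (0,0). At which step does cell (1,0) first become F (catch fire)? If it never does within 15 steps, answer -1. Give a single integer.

Step 1: cell (1,0)='T' (+2 fires, +1 burnt)
Step 2: cell (1,0)='T' (+3 fires, +2 burnt)
Step 3: cell (1,0)='T' (+4 fires, +3 burnt)
Step 4: cell (1,0)='T' (+4 fires, +4 burnt)
Step 5: cell (1,0)='T' (+6 fires, +4 burnt)
Step 6: cell (1,0)='T' (+4 fires, +6 burnt)
Step 7: cell (1,0)='T' (+3 fires, +4 burnt)
Step 8: cell (1,0)='T' (+3 fires, +3 burnt)
Step 9: cell (1,0)='F' (+2 fires, +3 burnt)
  -> target ignites at step 9
Step 10: cell (1,0)='.' (+1 fires, +2 burnt)
Step 11: cell (1,0)='.' (+0 fires, +1 burnt)
  fire out at step 11

9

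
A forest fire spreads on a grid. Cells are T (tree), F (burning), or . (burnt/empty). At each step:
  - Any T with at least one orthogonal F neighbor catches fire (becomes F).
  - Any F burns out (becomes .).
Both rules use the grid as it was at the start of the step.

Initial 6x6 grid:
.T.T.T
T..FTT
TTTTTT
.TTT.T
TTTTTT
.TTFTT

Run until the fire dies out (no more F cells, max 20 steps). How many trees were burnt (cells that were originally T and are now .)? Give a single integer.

Answer: 25

Derivation:
Step 1: +6 fires, +2 burnt (F count now 6)
Step 2: +8 fires, +6 burnt (F count now 8)
Step 3: +6 fires, +8 burnt (F count now 6)
Step 4: +4 fires, +6 burnt (F count now 4)
Step 5: +1 fires, +4 burnt (F count now 1)
Step 6: +0 fires, +1 burnt (F count now 0)
Fire out after step 6
Initially T: 26, now '.': 35
Total burnt (originally-T cells now '.'): 25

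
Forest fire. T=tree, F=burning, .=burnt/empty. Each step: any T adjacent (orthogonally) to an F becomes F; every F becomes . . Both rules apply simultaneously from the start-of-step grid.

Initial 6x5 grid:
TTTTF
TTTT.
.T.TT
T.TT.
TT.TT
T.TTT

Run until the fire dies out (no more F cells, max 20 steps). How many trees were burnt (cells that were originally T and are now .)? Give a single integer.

Step 1: +1 fires, +1 burnt (F count now 1)
Step 2: +2 fires, +1 burnt (F count now 2)
Step 3: +3 fires, +2 burnt (F count now 3)
Step 4: +4 fires, +3 burnt (F count now 4)
Step 5: +4 fires, +4 burnt (F count now 4)
Step 6: +2 fires, +4 burnt (F count now 2)
Step 7: +2 fires, +2 burnt (F count now 2)
Step 8: +0 fires, +2 burnt (F count now 0)
Fire out after step 8
Initially T: 22, now '.': 26
Total burnt (originally-T cells now '.'): 18

Answer: 18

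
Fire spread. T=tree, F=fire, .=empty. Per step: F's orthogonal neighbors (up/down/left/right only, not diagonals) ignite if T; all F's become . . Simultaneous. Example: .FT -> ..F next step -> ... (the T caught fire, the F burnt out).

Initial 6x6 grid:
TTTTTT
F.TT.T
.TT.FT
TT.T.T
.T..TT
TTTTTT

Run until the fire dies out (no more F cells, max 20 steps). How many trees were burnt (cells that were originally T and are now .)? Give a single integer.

Answer: 24

Derivation:
Step 1: +2 fires, +2 burnt (F count now 2)
Step 2: +3 fires, +2 burnt (F count now 3)
Step 3: +3 fires, +3 burnt (F count now 3)
Step 4: +5 fires, +3 burnt (F count now 5)
Step 5: +3 fires, +5 burnt (F count now 3)
Step 6: +2 fires, +3 burnt (F count now 2)
Step 7: +2 fires, +2 burnt (F count now 2)
Step 8: +3 fires, +2 burnt (F count now 3)
Step 9: +1 fires, +3 burnt (F count now 1)
Step 10: +0 fires, +1 burnt (F count now 0)
Fire out after step 10
Initially T: 25, now '.': 35
Total burnt (originally-T cells now '.'): 24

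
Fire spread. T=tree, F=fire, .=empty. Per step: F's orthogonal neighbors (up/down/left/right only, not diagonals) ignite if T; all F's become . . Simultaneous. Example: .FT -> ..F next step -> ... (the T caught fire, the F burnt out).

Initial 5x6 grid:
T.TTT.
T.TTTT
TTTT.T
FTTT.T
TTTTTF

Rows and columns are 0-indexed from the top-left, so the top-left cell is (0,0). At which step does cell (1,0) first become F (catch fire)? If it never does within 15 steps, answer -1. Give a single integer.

Step 1: cell (1,0)='T' (+5 fires, +2 burnt)
Step 2: cell (1,0)='F' (+6 fires, +5 burnt)
  -> target ignites at step 2
Step 3: cell (1,0)='.' (+5 fires, +6 burnt)
Step 4: cell (1,0)='.' (+3 fires, +5 burnt)
Step 5: cell (1,0)='.' (+3 fires, +3 burnt)
Step 6: cell (1,0)='.' (+1 fires, +3 burnt)
Step 7: cell (1,0)='.' (+0 fires, +1 burnt)
  fire out at step 7

2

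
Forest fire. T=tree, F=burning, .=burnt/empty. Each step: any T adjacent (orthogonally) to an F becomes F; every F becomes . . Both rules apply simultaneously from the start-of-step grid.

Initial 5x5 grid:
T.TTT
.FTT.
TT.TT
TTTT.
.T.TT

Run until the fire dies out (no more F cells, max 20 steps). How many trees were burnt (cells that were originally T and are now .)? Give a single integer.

Answer: 16

Derivation:
Step 1: +2 fires, +1 burnt (F count now 2)
Step 2: +4 fires, +2 burnt (F count now 4)
Step 3: +5 fires, +4 burnt (F count now 5)
Step 4: +3 fires, +5 burnt (F count now 3)
Step 5: +1 fires, +3 burnt (F count now 1)
Step 6: +1 fires, +1 burnt (F count now 1)
Step 7: +0 fires, +1 burnt (F count now 0)
Fire out after step 7
Initially T: 17, now '.': 24
Total burnt (originally-T cells now '.'): 16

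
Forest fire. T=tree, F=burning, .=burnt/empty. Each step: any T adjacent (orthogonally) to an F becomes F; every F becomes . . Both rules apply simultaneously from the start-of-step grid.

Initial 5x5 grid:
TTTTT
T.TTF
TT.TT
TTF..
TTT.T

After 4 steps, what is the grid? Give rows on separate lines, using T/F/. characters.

Step 1: 5 trees catch fire, 2 burn out
  TTTTF
  T.TF.
  TT.TF
  TF...
  TTF.T
Step 2: 6 trees catch fire, 5 burn out
  TTTF.
  T.F..
  TF.F.
  F....
  TF..T
Step 3: 3 trees catch fire, 6 burn out
  TTF..
  T....
  F....
  .....
  F...T
Step 4: 2 trees catch fire, 3 burn out
  TF...
  F....
  .....
  .....
  ....T

TF...
F....
.....
.....
....T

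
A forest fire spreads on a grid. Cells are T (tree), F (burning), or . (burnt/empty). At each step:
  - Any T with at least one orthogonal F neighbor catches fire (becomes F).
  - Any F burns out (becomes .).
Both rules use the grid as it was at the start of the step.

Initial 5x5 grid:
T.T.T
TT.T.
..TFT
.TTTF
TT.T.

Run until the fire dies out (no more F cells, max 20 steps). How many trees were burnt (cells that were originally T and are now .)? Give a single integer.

Answer: 9

Derivation:
Step 1: +4 fires, +2 burnt (F count now 4)
Step 2: +2 fires, +4 burnt (F count now 2)
Step 3: +1 fires, +2 burnt (F count now 1)
Step 4: +1 fires, +1 burnt (F count now 1)
Step 5: +1 fires, +1 burnt (F count now 1)
Step 6: +0 fires, +1 burnt (F count now 0)
Fire out after step 6
Initially T: 14, now '.': 20
Total burnt (originally-T cells now '.'): 9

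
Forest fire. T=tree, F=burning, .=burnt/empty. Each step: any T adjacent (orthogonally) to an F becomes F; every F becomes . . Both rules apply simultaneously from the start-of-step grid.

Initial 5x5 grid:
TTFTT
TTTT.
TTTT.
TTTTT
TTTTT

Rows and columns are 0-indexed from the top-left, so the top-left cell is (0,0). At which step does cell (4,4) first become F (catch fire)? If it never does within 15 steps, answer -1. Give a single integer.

Step 1: cell (4,4)='T' (+3 fires, +1 burnt)
Step 2: cell (4,4)='T' (+5 fires, +3 burnt)
Step 3: cell (4,4)='T' (+4 fires, +5 burnt)
Step 4: cell (4,4)='T' (+4 fires, +4 burnt)
Step 5: cell (4,4)='T' (+4 fires, +4 burnt)
Step 6: cell (4,4)='F' (+2 fires, +4 burnt)
  -> target ignites at step 6
Step 7: cell (4,4)='.' (+0 fires, +2 burnt)
  fire out at step 7

6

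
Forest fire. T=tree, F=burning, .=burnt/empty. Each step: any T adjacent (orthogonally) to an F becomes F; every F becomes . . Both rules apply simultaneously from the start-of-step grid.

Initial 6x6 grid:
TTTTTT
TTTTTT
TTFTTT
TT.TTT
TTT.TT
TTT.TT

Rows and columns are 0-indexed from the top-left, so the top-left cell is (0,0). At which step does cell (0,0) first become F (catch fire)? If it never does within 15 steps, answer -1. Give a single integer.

Step 1: cell (0,0)='T' (+3 fires, +1 burnt)
Step 2: cell (0,0)='T' (+7 fires, +3 burnt)
Step 3: cell (0,0)='T' (+8 fires, +7 burnt)
Step 4: cell (0,0)='F' (+8 fires, +8 burnt)
  -> target ignites at step 4
Step 5: cell (0,0)='.' (+5 fires, +8 burnt)
Step 6: cell (0,0)='.' (+1 fires, +5 burnt)
Step 7: cell (0,0)='.' (+0 fires, +1 burnt)
  fire out at step 7

4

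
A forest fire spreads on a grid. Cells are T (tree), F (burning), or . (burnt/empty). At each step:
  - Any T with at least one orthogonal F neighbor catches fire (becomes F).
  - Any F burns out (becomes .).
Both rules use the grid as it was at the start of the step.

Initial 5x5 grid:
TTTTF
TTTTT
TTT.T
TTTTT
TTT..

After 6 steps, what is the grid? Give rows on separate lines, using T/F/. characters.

Step 1: 2 trees catch fire, 1 burn out
  TTTF.
  TTTTF
  TTT.T
  TTTTT
  TTT..
Step 2: 3 trees catch fire, 2 burn out
  TTF..
  TTTF.
  TTT.F
  TTTTT
  TTT..
Step 3: 3 trees catch fire, 3 burn out
  TF...
  TTF..
  TTT..
  TTTTF
  TTT..
Step 4: 4 trees catch fire, 3 burn out
  F....
  TF...
  TTF..
  TTTF.
  TTT..
Step 5: 3 trees catch fire, 4 burn out
  .....
  F....
  TF...
  TTF..
  TTT..
Step 6: 3 trees catch fire, 3 burn out
  .....
  .....
  F....
  TF...
  TTF..

.....
.....
F....
TF...
TTF..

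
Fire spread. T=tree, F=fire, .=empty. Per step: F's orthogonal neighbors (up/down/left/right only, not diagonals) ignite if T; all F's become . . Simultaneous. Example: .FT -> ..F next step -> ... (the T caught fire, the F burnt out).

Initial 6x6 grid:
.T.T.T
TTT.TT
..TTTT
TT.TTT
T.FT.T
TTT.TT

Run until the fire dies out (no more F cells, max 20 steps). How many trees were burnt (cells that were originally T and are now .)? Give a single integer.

Step 1: +2 fires, +1 burnt (F count now 2)
Step 2: +2 fires, +2 burnt (F count now 2)
Step 3: +3 fires, +2 burnt (F count now 3)
Step 4: +4 fires, +3 burnt (F count now 4)
Step 5: +5 fires, +4 burnt (F count now 5)
Step 6: +4 fires, +5 burnt (F count now 4)
Step 7: +4 fires, +4 burnt (F count now 4)
Step 8: +0 fires, +4 burnt (F count now 0)
Fire out after step 8
Initially T: 25, now '.': 35
Total burnt (originally-T cells now '.'): 24

Answer: 24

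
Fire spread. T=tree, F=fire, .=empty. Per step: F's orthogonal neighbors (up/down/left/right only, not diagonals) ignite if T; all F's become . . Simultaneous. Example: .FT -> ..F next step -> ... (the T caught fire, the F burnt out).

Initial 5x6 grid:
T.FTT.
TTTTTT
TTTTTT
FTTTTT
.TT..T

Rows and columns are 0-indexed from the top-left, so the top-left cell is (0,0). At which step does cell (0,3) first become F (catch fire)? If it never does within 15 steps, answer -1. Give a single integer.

Step 1: cell (0,3)='F' (+4 fires, +2 burnt)
  -> target ignites at step 1
Step 2: cell (0,3)='.' (+8 fires, +4 burnt)
Step 3: cell (0,3)='.' (+5 fires, +8 burnt)
Step 4: cell (0,3)='.' (+3 fires, +5 burnt)
Step 5: cell (0,3)='.' (+2 fires, +3 burnt)
Step 6: cell (0,3)='.' (+1 fires, +2 burnt)
Step 7: cell (0,3)='.' (+0 fires, +1 burnt)
  fire out at step 7

1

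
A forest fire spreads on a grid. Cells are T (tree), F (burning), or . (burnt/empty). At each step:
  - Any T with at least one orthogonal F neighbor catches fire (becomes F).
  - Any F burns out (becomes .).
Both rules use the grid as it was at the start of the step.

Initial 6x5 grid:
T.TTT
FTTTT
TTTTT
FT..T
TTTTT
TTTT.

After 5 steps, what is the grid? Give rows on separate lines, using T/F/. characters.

Step 1: 5 trees catch fire, 2 burn out
  F.TTT
  .FTTT
  FTTTT
  .F..T
  FTTTT
  TTTT.
Step 2: 4 trees catch fire, 5 burn out
  ..TTT
  ..FTT
  .FTTT
  ....T
  .FTTT
  FTTT.
Step 3: 5 trees catch fire, 4 burn out
  ..FTT
  ...FT
  ..FTT
  ....T
  ..FTT
  .FTT.
Step 4: 5 trees catch fire, 5 burn out
  ...FT
  ....F
  ...FT
  ....T
  ...FT
  ..FT.
Step 5: 4 trees catch fire, 5 burn out
  ....F
  .....
  ....F
  ....T
  ....F
  ...F.

....F
.....
....F
....T
....F
...F.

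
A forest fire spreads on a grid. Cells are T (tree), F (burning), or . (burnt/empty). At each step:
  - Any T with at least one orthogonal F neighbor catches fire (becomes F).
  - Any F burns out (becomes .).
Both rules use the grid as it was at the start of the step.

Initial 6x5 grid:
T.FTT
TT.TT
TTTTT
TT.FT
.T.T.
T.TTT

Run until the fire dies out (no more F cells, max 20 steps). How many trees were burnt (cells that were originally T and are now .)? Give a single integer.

Answer: 20

Derivation:
Step 1: +4 fires, +2 burnt (F count now 4)
Step 2: +5 fires, +4 burnt (F count now 5)
Step 3: +4 fires, +5 burnt (F count now 4)
Step 4: +3 fires, +4 burnt (F count now 3)
Step 5: +3 fires, +3 burnt (F count now 3)
Step 6: +1 fires, +3 burnt (F count now 1)
Step 7: +0 fires, +1 burnt (F count now 0)
Fire out after step 7
Initially T: 21, now '.': 29
Total burnt (originally-T cells now '.'): 20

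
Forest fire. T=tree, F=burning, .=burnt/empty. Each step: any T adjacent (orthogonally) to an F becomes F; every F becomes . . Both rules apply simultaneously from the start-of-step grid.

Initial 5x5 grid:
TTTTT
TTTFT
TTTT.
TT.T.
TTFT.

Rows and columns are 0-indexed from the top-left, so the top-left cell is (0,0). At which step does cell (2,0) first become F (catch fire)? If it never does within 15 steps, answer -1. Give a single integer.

Step 1: cell (2,0)='T' (+6 fires, +2 burnt)
Step 2: cell (2,0)='T' (+7 fires, +6 burnt)
Step 3: cell (2,0)='T' (+4 fires, +7 burnt)
Step 4: cell (2,0)='F' (+2 fires, +4 burnt)
  -> target ignites at step 4
Step 5: cell (2,0)='.' (+0 fires, +2 burnt)
  fire out at step 5

4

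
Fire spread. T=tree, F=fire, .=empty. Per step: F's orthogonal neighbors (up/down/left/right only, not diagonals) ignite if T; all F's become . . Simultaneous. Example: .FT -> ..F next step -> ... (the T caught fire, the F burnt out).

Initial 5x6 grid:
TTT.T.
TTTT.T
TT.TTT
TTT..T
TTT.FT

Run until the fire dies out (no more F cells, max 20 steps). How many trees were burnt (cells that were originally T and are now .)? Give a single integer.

Step 1: +1 fires, +1 burnt (F count now 1)
Step 2: +1 fires, +1 burnt (F count now 1)
Step 3: +1 fires, +1 burnt (F count now 1)
Step 4: +2 fires, +1 burnt (F count now 2)
Step 5: +1 fires, +2 burnt (F count now 1)
Step 6: +1 fires, +1 burnt (F count now 1)
Step 7: +1 fires, +1 burnt (F count now 1)
Step 8: +2 fires, +1 burnt (F count now 2)
Step 9: +3 fires, +2 burnt (F count now 3)
Step 10: +3 fires, +3 burnt (F count now 3)
Step 11: +3 fires, +3 burnt (F count now 3)
Step 12: +2 fires, +3 burnt (F count now 2)
Step 13: +0 fires, +2 burnt (F count now 0)
Fire out after step 13
Initially T: 22, now '.': 29
Total burnt (originally-T cells now '.'): 21

Answer: 21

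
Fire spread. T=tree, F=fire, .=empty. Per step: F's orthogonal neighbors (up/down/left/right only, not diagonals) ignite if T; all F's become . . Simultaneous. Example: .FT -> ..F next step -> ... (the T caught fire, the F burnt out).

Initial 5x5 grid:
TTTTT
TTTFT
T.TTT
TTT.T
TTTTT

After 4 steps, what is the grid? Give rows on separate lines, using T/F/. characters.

Step 1: 4 trees catch fire, 1 burn out
  TTTFT
  TTF.F
  T.TFT
  TTT.T
  TTTTT
Step 2: 5 trees catch fire, 4 burn out
  TTF.F
  TF...
  T.F.F
  TTT.T
  TTTTT
Step 3: 4 trees catch fire, 5 burn out
  TF...
  F....
  T....
  TTF.F
  TTTTT
Step 4: 5 trees catch fire, 4 burn out
  F....
  .....
  F....
  TF...
  TTFTF

F....
.....
F....
TF...
TTFTF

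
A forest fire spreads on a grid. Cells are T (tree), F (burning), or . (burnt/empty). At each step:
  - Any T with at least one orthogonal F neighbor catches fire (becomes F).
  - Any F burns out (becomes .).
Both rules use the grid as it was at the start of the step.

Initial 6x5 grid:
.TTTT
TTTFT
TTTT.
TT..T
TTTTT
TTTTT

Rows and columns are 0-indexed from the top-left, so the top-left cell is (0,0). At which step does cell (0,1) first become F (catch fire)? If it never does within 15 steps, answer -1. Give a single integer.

Step 1: cell (0,1)='T' (+4 fires, +1 burnt)
Step 2: cell (0,1)='T' (+4 fires, +4 burnt)
Step 3: cell (0,1)='F' (+3 fires, +4 burnt)
  -> target ignites at step 3
Step 4: cell (0,1)='.' (+2 fires, +3 burnt)
Step 5: cell (0,1)='.' (+2 fires, +2 burnt)
Step 6: cell (0,1)='.' (+3 fires, +2 burnt)
Step 7: cell (0,1)='.' (+3 fires, +3 burnt)
Step 8: cell (0,1)='.' (+2 fires, +3 burnt)
Step 9: cell (0,1)='.' (+2 fires, +2 burnt)
Step 10: cell (0,1)='.' (+0 fires, +2 burnt)
  fire out at step 10

3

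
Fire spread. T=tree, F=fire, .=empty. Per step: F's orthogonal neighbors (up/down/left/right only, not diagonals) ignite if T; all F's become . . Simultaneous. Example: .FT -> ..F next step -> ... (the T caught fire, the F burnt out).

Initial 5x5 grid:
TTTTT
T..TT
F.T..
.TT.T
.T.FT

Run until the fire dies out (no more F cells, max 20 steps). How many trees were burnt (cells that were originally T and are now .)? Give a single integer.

Step 1: +2 fires, +2 burnt (F count now 2)
Step 2: +2 fires, +2 burnt (F count now 2)
Step 3: +1 fires, +2 burnt (F count now 1)
Step 4: +1 fires, +1 burnt (F count now 1)
Step 5: +1 fires, +1 burnt (F count now 1)
Step 6: +2 fires, +1 burnt (F count now 2)
Step 7: +1 fires, +2 burnt (F count now 1)
Step 8: +0 fires, +1 burnt (F count now 0)
Fire out after step 8
Initially T: 14, now '.': 21
Total burnt (originally-T cells now '.'): 10

Answer: 10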